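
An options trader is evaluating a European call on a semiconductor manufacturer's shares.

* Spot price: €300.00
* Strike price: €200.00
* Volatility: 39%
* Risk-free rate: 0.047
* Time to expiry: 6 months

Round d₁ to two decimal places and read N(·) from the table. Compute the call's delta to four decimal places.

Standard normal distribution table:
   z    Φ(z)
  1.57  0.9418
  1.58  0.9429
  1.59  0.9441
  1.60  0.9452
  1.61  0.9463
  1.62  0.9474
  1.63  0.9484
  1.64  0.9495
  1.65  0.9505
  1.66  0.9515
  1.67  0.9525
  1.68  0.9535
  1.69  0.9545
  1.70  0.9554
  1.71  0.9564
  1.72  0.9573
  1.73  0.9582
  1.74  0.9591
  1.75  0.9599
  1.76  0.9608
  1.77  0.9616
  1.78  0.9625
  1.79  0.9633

0.9545

T = 0.5;  σ√T = 0.2758
ln(S/K) + (r + σ²/2)T = ln(300/200) + (0.047 + 0.39²/2)·0.5 = 0.4055 + 0.0615 = 0.4670
d₁ = 0.4670 / 0.2758 = 1.6934 → 1.69
N(d₁) = N(1.69) = 0.9545
Δ_call = N(d₁) = 0.9545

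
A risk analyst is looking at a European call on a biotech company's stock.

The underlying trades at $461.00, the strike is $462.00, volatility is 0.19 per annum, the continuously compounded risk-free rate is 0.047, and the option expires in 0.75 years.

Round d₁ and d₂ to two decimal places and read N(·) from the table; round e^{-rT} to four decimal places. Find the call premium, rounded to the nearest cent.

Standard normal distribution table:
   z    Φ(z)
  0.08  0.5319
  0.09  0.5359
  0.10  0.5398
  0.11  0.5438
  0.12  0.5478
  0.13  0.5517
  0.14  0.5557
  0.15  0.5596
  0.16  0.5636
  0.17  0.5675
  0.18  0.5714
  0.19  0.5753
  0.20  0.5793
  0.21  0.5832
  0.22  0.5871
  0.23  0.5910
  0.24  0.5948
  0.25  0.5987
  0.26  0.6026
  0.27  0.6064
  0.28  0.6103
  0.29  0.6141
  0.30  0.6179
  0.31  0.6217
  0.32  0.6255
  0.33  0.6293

$37.02

σ√T = 0.19·√0.75 = 0.1645
d₁ = [ln(461/462) + (0.047 + 0.19²/2)·0.75] / 0.1645 = [-0.0022 + 0.0488] / 0.1645 = 0.2833 which rounds to 0.28
d₂ = d₁ − σ√T = 0.2833 − 0.1645 = 0.1188 which rounds to 0.12
exp(−rT) = exp(−0.047·0.75) = 0.9654
N(d₁) = N(0.28) = 0.6103;  N(d₂) = N(0.12) = 0.5478
C = 461·0.6103 − 462·0.9654·0.5478 = 281.3483 − 244.3269 = 37.0214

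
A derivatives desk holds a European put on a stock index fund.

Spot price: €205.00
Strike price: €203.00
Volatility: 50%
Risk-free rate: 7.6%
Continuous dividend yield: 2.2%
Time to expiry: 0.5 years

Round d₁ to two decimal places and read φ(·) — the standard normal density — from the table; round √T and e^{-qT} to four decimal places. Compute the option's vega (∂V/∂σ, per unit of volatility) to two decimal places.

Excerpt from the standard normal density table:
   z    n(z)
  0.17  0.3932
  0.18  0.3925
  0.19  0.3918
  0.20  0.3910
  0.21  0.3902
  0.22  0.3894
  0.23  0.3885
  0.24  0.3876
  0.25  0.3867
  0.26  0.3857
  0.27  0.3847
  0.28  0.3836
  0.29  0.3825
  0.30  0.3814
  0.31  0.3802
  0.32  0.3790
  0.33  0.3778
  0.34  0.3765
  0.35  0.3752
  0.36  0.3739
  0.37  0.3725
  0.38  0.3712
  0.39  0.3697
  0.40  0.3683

σ√T = 0.5·√0.5 = 0.3536
d₁ = [ln(205/203) + (0.076 − 0.022 + 0.5²/2)·0.5] / 0.3536 = [0.0098 + 0.0895] / 0.3536 = 0.2809 → 0.28
√T = √0.5 = 0.7071
φ(d₁) = φ(0.28) = 0.3836
e^(−qT) = e^(−0.022·0.5) = 0.9891
vega = S·e^(−qT)·φ(d₁)·√T = 205·0.9891·0.3836·0.7071 = 54.9988

55.00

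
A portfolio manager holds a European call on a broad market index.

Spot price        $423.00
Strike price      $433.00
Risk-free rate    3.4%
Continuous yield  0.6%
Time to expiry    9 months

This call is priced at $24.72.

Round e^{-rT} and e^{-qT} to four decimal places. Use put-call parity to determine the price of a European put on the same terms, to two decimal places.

exp(−qT) = exp(−0.006·0.75) = 0.9955;  exp(−rT) = exp(−0.034·0.75) = 0.9748
Put-call parity: C − P = S·e^(−qT) − K·e^(−rT) = 423·0.9955 − 433·0.9748 = 421.0965 − 422.0884 = -0.9919
P = C − (C − P) = 24.72 − (-0.9919) = 25.7119

$25.71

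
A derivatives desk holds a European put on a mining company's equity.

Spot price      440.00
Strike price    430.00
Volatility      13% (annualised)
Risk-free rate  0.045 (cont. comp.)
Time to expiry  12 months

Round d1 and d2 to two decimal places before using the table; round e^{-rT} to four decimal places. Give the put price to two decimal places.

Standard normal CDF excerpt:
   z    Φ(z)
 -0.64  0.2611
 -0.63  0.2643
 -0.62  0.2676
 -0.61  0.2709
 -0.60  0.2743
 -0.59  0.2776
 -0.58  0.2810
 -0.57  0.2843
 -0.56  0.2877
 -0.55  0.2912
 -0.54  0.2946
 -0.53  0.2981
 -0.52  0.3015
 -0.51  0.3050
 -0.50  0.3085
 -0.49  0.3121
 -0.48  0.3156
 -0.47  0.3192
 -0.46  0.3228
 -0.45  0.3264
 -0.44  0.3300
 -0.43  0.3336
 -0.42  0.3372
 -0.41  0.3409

σ√T = 0.13·√1 = 0.1300
d₁ = [ln(440/430) + (0.045 + 0.13²/2)·1] / 0.1300 = [0.0230 + 0.0534] / 0.1300 = 0.5880 which rounds to 0.59
d₂ = d₁ − σ√T = 0.5880 − 0.1300 = 0.4580 which rounds to 0.46
exp(−rT) = exp(−0.045·1) = 0.9560
P = 430·0.9560·N(-0.46) − 440·N(-0.59) = 430·0.9560·0.3228 − 440·0.2776 = 132.6966 − 122.1440 = 10.5526

10.55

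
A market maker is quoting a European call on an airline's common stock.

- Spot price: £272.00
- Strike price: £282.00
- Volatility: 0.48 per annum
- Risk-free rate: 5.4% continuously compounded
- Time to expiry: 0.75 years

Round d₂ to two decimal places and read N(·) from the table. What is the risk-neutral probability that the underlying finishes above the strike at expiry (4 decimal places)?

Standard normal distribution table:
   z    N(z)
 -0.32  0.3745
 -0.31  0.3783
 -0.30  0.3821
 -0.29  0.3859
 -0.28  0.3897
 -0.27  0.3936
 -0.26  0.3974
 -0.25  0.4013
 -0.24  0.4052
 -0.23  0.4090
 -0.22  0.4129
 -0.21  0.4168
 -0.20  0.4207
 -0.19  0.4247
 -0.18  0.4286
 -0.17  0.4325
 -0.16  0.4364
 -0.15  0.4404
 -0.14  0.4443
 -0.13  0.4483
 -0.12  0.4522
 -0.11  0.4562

σ√T = 0.48 × 0.8660 = 0.4157
d₁ = [ln(272/282) + (0.054 + 0.48²/2)·0.75] / 0.4157 = [-0.0361 + 0.1269] / 0.4157 = 0.2184 ⇒ 0.22
d₂ = d₁ − σ√T = 0.2184 − 0.4157 = -0.1973 ⇒ -0.20
Pr(exercise) under Q = N(d₂) = 0.4207

0.4207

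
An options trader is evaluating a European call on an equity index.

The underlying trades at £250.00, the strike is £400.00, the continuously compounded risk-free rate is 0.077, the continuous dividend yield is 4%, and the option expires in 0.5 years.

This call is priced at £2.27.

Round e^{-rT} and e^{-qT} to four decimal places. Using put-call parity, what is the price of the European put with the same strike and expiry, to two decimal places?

e^(−qT) = e^(−0.04·0.5) = 0.9802;  e^(−rT) = e^(−0.077·0.5) = 0.9622
Put-call parity: C − P = S·e^(−qT) − K·e^(−rT) = 250·0.9802 − 400·0.9622 = 245.0500 − 384.8800 = -139.8300
P = C − (C − P) = 2.27 − (-139.8300) = 142.1000

£142.10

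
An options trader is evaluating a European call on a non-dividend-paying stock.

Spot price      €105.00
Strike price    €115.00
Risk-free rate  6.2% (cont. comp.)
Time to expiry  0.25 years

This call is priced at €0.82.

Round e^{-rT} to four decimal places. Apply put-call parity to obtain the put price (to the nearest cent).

€9.05

exp(−rT) = exp(−0.062·0.25) = 0.9846
Put-call parity: C − P = S − K·e^(−rT) = 105 − 115·0.9846 = 105 − 113.2290 = -8.2290
P = C − (C − P) = 0.82 − (-8.2290) = 9.0490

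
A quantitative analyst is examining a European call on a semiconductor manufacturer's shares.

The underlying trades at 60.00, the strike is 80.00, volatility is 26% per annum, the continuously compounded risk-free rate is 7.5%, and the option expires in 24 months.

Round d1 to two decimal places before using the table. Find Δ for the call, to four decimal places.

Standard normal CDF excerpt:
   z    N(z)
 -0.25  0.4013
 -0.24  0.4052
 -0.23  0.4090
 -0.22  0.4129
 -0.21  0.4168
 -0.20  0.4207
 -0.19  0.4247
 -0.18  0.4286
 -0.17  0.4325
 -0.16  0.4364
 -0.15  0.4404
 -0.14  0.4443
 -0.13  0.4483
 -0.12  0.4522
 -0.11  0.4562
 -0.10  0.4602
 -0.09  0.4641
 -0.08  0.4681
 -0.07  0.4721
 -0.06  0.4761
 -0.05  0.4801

σ√T = 0.26 × 1.4142 = 0.3677
d₁ = [ln(60/80) + (0.075 + 0.26²/2)·2] / 0.3677 = [-0.2877 + 0.2176] / 0.3677 = -0.1906 ≈ -0.19
N(d₁) = N(-0.19) = 0.4247
Δ_call = N(d₁) = 0.4247

0.4247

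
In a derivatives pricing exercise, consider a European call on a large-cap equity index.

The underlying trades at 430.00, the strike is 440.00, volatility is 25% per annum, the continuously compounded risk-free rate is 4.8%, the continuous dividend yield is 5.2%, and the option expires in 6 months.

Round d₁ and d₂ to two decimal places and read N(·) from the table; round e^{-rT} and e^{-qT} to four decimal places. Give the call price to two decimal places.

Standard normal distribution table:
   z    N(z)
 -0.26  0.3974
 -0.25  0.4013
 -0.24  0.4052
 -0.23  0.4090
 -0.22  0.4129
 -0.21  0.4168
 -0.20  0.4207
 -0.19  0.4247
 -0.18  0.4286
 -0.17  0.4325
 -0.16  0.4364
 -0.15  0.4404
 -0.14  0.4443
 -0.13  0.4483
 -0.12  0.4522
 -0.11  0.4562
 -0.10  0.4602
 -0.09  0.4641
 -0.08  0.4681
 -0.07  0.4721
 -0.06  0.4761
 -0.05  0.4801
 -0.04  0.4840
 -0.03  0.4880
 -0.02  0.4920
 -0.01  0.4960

T = 0.5;  σ√T = 0.1768
d₁ = [ln(430/440) + (0.048 − 0.052 + 0.25²/2)·0.5] / 0.1768 = [-0.0230 + 0.0136] / 0.1768 = -0.0530 → -0.05
d₂ = d₁ − σ√T = -0.0530 − 0.1768 = -0.2298 → -0.23
exp(−qT) = exp(−0.052·0.5) = 0.9743;  exp(−rT) = exp(−0.048·0.5) = 0.9763
C = 430·0.9743·N(-0.05) − 440·0.9763·N(-0.23) = 430·0.9743·0.4801 − 440·0.9763·0.4090 = 201.1374 − 175.6949 = 25.4425

25.44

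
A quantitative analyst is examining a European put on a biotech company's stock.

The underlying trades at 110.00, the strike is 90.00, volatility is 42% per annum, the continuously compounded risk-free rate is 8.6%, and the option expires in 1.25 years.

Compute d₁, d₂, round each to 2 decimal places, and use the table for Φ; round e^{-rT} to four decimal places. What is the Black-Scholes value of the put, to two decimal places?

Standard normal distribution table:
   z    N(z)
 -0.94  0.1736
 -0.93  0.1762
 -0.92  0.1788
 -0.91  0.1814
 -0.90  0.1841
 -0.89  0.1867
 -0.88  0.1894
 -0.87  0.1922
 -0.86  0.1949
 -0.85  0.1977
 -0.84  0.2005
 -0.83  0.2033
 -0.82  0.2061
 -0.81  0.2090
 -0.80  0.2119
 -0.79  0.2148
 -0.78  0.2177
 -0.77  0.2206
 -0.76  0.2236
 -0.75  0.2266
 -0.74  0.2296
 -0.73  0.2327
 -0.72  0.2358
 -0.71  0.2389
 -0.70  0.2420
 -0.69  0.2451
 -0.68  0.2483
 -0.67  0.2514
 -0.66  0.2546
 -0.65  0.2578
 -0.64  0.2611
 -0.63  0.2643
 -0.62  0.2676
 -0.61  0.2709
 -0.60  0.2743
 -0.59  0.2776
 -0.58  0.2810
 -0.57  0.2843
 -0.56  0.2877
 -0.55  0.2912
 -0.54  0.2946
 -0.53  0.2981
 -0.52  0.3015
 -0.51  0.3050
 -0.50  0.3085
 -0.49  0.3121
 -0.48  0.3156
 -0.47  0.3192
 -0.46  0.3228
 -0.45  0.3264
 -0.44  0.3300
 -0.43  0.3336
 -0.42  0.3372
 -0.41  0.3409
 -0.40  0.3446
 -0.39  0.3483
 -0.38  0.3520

6.72

T = 1.25;  σ√T = 0.4696
ln(S/K) + (r + σ²/2)T = ln(110/90) + (0.086 + 0.42²/2)·1.25 = 0.2007 + 0.2177 = 0.4184
d₁ = 0.4184 / 0.4696 = 0.8911 which rounds to 0.89
d₂ = d₁ − σ√T = 0.8911 − 0.4696 = 0.4215 which rounds to 0.42
e^(−rT) = e^(−0.086·1.25) = 0.8981
N(−d₂) = N(-0.42) = 0.3372;  N(−d₁) = N(-0.89) = 0.1867
P = 90·0.8981·0.3372 − 110·0.1867 = 27.2555 − 20.5370 = 6.7185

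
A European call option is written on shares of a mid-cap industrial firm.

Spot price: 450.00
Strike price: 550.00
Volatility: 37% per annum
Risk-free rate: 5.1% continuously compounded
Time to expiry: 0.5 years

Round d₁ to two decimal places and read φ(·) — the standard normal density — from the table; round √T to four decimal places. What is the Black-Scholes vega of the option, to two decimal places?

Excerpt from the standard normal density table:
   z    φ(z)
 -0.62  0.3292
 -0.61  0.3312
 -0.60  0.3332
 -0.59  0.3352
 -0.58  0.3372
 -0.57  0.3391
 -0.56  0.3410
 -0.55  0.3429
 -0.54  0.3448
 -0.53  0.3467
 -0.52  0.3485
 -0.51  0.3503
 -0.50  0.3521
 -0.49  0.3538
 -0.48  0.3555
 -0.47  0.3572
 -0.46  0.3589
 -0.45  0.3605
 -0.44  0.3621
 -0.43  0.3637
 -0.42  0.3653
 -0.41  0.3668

109.71

σ√T = 0.37 × 0.7071 = 0.2616
d₁ = [ln(450/550) + (0.051 + ½·0.37²)·0.5] / (σ√T) = (-0.2007 + 0.0597) / 0.2616 = -0.5387 → -0.54
√T = √0.5 = 0.7071
φ(d₁) = φ(-0.54) = 0.3448
vega = S·φ(d₁)·√T = 450·0.3448·0.7071 = 109.7136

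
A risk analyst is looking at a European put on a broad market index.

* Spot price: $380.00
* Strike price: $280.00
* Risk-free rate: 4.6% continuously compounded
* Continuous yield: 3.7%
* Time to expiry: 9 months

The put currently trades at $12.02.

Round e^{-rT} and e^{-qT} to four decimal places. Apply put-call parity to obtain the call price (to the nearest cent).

$111.10

exp(−qT) = exp(−0.037·0.75) = 0.9726;  exp(−rT) = exp(−0.046·0.75) = 0.9661
Put-call parity: C − P = S·e^(−qT) − K·e^(−rT) = 380·0.9726 − 280·0.9661 = 369.5880 − 270.5080 = 99.0800
C = P + (C − P) = 12.02 + (99.0800) = 111.1000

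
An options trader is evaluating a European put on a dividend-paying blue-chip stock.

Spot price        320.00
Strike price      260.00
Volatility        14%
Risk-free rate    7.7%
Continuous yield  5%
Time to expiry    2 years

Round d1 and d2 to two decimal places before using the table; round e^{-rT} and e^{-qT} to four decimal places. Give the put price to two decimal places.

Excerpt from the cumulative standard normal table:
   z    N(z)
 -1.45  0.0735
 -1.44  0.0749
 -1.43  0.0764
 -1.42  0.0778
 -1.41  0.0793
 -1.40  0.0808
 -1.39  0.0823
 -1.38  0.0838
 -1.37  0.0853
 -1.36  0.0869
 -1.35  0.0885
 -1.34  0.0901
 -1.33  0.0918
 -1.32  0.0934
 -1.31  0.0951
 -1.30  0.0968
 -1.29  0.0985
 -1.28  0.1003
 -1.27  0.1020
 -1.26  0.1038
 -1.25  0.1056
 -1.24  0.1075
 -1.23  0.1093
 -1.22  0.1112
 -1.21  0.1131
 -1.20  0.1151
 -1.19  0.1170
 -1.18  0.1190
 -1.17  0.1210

σ√T = 0.14·√2 = 0.1980
d₁ = [ln(320/260) + (0.077 − 0.05 + 0.14²/2)·2] / 0.1980 = [0.2076 + 0.0736] / 0.1980 = 1.4205 which rounds to 1.42
d₂ = d₁ − σ√T = 1.4205 − 0.1980 = 1.2225 which rounds to 1.22
e^(−qT) = e^(−0.05·2) = 0.9048;  e^(−rT) = e^(−0.077·2) = 0.8573
N(−d₂) = N(-1.22) = 0.1112;  N(−d₁) = N(-1.42) = 0.0778
P = 260·0.8573·0.1112 − 320·0.9048·0.0778 = 24.7863 − 22.5259 = 2.2604

2.26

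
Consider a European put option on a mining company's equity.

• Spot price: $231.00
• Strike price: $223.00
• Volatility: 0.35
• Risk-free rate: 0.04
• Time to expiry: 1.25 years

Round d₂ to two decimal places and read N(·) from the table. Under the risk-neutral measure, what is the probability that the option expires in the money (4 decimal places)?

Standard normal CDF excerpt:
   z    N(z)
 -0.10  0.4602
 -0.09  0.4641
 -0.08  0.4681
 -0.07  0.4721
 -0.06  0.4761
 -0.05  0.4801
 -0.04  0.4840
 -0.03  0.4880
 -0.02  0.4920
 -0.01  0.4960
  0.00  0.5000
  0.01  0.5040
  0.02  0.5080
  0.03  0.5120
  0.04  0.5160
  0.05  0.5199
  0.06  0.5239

0.4920

σ√T = 0.35 × 1.1180 = 0.3913
ln(S/K) + (r + σ²/2)T = ln(231/223) + (0.04 + 0.35²/2)·1.25 = 0.0352 + 0.1266 = 0.1618
d₁ = 0.1618 / 0.3913 = 0.4135 ≈ 0.41
d₂ = d₁ − σ√T = 0.4135 − 0.3913 = 0.0222 ≈ 0.02
Risk-neutral Pr[S_T < K] = N(−d₂) = N(-0.02) = 0.4920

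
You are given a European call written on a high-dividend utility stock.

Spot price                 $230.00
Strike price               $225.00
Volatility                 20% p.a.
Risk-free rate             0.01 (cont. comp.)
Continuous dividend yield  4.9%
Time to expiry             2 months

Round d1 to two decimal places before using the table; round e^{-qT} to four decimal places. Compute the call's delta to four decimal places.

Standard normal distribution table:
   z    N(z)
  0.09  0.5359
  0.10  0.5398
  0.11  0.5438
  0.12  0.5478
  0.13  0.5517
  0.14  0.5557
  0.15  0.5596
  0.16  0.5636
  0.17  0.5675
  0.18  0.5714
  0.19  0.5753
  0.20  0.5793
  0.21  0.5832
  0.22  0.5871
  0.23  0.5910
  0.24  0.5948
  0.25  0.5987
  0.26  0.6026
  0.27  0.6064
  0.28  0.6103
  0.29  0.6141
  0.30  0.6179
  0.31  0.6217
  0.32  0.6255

0.5862

σ√T = 0.2 × 0.4082 = 0.0816
ln(S/K) + (r − q + σ²/2)T = ln(230/225) + (0.01 − 0.049 + 0.2²/2)·0.1667 = 0.0220 − 0.0032 = 0.0188
d₁ = 0.0188 / 0.0816 = 0.2304 → 0.23
N(d₁) = N(0.23) = 0.5910
Δ_call = exp(−qT)·N(d₁) = 0.9919·0.5910 = 0.5862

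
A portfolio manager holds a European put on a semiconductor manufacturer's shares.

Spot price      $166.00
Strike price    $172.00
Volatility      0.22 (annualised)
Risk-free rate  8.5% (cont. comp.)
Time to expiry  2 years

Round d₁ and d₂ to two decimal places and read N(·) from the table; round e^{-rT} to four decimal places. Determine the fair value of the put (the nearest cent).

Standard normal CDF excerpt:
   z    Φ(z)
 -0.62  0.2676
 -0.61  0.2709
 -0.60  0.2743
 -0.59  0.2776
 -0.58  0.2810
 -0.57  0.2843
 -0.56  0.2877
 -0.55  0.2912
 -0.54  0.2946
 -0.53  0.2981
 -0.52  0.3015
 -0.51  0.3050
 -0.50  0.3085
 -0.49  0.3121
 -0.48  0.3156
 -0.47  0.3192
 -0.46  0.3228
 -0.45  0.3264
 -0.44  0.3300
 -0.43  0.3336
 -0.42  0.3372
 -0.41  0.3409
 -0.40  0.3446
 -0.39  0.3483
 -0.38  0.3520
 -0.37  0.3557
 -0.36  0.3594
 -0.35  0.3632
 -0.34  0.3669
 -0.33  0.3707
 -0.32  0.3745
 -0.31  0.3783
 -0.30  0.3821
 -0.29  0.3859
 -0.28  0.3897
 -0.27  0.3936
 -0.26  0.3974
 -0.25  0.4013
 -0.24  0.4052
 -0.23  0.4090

$10.47

σ√T = 0.22 × 1.4142 = 0.3111
d₁ = [ln(166/172) + (0.085 + 0.22²/2)·2] / 0.3111 = [-0.0355 + 0.2184] / 0.3111 = 0.5878 → 0.59
d₂ = d₁ − σ√T = 0.5878 − 0.3111 = 0.2767 → 0.28
exp(−rT) = exp(−0.085·2) = 0.8437
N(−d₂) = N(-0.28) = 0.3897;  N(−d₁) = N(-0.59) = 0.2776
P = 172·0.8437·0.3897 − 166·0.2776 = 56.5519 − 46.0816 = 10.4703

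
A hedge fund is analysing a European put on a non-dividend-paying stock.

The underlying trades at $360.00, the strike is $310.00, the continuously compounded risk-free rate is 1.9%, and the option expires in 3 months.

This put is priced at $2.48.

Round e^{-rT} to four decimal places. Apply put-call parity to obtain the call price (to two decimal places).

$53.94

exp(−rT) = exp(−0.019·0.25) = 0.9953
Put-call parity: C − P = S − K·e^(−rT) = 360 − 310·0.9953 = 360 − 308.5430 = 51.4570
C = P + (C − P) = 2.48 + (51.4570) = 53.9370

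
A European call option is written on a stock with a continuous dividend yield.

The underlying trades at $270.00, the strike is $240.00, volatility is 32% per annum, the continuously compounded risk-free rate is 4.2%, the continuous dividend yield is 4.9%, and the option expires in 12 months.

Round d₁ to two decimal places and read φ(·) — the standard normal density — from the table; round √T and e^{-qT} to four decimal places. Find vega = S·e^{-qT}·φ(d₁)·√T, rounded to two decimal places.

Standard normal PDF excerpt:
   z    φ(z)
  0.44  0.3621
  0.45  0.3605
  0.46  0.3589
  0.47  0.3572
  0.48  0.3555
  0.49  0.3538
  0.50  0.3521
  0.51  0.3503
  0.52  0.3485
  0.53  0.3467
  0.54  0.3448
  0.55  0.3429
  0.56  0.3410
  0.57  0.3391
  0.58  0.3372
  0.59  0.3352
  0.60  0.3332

σ√T = 0.32·√1 = 0.3200
d₁ = [ln(270/240) + (0.042 − 0.049 + 0.32²/2)·1] / 0.3200 = [0.1178 + 0.0442] / 0.3200 = 0.5062 which rounds to 0.51
√T = √1 = 1.0000
φ(d₁) = φ(0.51) = 0.3503
e^(−qT) = e^(−0.049·1) = 0.9522
vega = S·e^(−qT)·φ(d₁)·√T = 270·0.9522·0.3503·1.0000 = 90.0600

90.06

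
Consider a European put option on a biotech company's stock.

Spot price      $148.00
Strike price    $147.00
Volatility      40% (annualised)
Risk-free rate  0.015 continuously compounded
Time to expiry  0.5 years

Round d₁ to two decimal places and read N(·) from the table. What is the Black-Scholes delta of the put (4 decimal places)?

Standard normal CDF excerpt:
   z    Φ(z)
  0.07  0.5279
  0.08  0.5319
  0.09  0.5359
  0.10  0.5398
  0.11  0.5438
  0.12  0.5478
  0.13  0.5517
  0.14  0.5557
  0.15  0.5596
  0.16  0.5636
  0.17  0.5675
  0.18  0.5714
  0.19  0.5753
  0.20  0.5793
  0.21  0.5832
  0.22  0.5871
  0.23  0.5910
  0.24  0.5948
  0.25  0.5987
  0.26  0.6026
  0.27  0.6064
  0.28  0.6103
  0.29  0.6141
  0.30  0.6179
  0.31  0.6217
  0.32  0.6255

-0.4247

σ√T = 0.4 × 0.7071 = 0.2828
d₁ = [ln(148/147) + (0.015 + 0.4²/2)·0.5] / 0.2828 = [0.0068 + 0.0475] / 0.2828 = 0.1919 ≈ 0.19
N(d₁) = N(0.19) = 0.5753
Δ_put = N(d₁) − 1 = 0.5753 − 1 = -0.4247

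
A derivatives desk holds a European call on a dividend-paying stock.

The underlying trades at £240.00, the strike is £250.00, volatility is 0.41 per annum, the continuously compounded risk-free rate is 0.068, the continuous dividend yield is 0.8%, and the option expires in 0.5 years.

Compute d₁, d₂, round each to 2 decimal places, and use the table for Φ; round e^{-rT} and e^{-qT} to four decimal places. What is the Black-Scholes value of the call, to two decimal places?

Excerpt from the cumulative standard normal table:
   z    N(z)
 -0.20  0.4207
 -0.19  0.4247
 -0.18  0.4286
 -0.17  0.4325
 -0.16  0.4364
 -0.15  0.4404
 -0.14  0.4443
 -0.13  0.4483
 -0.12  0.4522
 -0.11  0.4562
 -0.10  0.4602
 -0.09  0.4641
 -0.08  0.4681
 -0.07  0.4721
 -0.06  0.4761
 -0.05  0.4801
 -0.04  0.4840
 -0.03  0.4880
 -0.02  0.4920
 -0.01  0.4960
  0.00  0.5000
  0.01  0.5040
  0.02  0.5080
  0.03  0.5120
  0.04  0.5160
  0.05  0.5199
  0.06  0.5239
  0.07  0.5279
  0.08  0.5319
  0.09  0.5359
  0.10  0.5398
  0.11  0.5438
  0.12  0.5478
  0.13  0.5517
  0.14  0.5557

£26.42

σ√T = 0.41·√0.5 = 0.2899
ln(S/K) + (r − q + σ²/2)T = ln(240/250) + (0.068 − 0.008 + 0.41²/2)·0.5 = -0.0408 + 0.0720 = 0.0312
d₁ = 0.0312 / 0.2899 = 0.1076 ≈ 0.11
d₂ = d₁ − σ√T = 0.1076 − 0.2899 = -0.1823 ≈ -0.18
exp(−qT) = exp(−0.008·0.5) = 0.9960;  exp(−rT) = exp(−0.068·0.5) = 0.9666
N(d₁) = N(0.11) = 0.5438;  N(d₂) = N(-0.18) = 0.4286
C = 240·0.9960·0.5438 − 250·0.9666·0.4286 = 129.9900 − 103.5712 = 26.4188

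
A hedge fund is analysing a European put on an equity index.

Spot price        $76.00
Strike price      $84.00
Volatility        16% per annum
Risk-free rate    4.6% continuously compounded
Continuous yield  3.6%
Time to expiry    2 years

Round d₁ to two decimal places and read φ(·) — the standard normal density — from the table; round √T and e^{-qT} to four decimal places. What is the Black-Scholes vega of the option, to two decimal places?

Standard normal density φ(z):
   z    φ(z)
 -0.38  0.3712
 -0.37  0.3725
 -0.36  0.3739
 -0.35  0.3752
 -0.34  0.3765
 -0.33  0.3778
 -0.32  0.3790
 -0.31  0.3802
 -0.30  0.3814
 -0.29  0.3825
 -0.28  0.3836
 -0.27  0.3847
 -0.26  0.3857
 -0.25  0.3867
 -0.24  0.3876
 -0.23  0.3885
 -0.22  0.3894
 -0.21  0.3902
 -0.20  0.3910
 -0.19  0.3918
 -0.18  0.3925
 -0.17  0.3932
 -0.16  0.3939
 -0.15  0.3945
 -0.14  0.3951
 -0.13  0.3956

T = 2;  σ√T = 0.2263
d₁ = [ln(76/84) + (0.046 − 0.036 + ½·0.16²)·2] / (σ√T) = (-0.1001 + 0.0456) / 0.2263 = -0.2408 which rounds to -0.24
√T = √2 = 1.4142
φ(d₁) = φ(-0.24) = 0.3876
e^(−qT) = e^(−0.036·2) = 0.9305
vega = S·e^(−qT)·φ(d₁)·√T = 76·0.9305·0.3876·1.4142 = 38.7636
(Vega is the same for a European call and put with the same parameters.)

38.76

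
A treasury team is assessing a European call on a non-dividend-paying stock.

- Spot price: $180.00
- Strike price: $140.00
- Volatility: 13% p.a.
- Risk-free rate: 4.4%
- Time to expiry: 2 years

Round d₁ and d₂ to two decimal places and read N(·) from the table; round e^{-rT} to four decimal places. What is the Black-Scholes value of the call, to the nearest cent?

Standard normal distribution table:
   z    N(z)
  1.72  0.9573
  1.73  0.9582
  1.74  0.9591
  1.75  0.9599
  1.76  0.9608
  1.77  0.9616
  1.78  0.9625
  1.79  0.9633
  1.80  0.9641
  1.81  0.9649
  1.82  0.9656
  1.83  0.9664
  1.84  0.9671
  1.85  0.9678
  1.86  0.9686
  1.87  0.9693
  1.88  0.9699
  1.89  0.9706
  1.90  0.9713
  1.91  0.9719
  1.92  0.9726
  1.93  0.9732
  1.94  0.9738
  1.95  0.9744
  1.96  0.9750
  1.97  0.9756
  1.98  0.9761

T = 2;  σ√T = 0.1838
d₁ = [ln(180/140) + (0.044 + ½·0.13²)·2] / (σ√T) = (0.2513 + 0.1049) / 0.1838 = 1.9376 which rounds to 1.94
d₂ = 1.9376 − 0.1838 = 1.7537 which rounds to 1.75
exp(−rT) = exp(−0.044·2) = 0.9158
C = 180·N(1.94) − 140·0.9158·N(1.75) = 180·0.9738 − 140·0.9158·0.9599 = 175.2840 − 123.0707 = 52.2133

$52.21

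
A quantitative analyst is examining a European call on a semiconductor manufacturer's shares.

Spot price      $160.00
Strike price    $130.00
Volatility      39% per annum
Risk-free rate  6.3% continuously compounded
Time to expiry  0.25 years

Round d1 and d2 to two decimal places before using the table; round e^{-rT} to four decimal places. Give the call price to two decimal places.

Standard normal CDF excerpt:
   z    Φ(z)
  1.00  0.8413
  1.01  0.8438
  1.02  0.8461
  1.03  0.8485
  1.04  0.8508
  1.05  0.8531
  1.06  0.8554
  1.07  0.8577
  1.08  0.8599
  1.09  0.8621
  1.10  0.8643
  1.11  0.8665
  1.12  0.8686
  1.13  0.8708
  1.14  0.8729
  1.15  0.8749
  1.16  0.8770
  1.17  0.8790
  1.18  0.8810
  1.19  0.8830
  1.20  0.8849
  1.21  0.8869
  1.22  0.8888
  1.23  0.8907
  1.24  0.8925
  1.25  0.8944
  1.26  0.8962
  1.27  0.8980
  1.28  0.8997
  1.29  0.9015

T = 0.25;  σ√T = 0.1950
d₁ = [ln(160/130) + (0.063 + 0.39²/2)·0.25] / 0.1950 = [0.2076 + 0.0348] / 0.1950 = 1.2431 ⇒ 1.24
d₂ = d₁ − σ√T = 1.2431 − 0.1950 = 1.0481 ⇒ 1.05
exp(−rT) = exp(−0.063·0.25) = 0.9844
C = 160·N(1.24) − 130·0.9844·N(1.05) = 160·0.8925 − 130·0.9844·0.8531 = 142.8000 − 109.1729 = 33.6271

$33.63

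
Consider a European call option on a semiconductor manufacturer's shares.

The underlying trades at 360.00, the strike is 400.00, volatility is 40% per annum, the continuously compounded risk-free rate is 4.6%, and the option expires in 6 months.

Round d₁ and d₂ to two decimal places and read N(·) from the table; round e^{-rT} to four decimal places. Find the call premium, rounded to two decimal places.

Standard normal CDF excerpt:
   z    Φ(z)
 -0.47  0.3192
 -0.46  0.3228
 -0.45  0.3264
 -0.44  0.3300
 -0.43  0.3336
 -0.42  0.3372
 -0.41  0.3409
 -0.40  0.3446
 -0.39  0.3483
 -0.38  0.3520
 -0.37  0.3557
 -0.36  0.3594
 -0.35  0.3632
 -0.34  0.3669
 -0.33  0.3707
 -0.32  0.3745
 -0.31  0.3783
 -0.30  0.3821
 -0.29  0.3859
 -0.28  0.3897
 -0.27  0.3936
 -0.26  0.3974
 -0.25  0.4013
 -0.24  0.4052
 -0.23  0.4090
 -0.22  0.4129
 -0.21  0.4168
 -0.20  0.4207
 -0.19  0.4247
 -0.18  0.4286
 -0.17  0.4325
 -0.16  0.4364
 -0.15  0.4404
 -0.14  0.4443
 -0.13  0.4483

28.13

σ√T = 0.4·√0.5 = 0.2828
d₁ = [ln(360/400) + (0.046 + 0.4²/2)·0.5] / 0.2828 = [-0.1054 + 0.0630] / 0.2828 = -0.1498 ⇒ -0.15
d₂ = d₁ − σ√T = -0.1498 − 0.2828 = -0.4326 ⇒ -0.43
exp(−rT) = exp(−0.046·0.5) = 0.9773
N(d₁) = N(-0.15) = 0.4404;  N(d₂) = N(-0.43) = 0.3336
C = 360·0.4404 − 400·0.9773·0.3336 = 158.5440 − 130.4109 = 28.1331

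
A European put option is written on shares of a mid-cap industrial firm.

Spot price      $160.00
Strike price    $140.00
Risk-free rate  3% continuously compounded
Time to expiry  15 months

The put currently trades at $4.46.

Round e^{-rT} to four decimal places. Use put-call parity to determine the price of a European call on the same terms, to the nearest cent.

exp(−rT) = exp(−0.03·1.25) = 0.9632
Put-call parity: C − P = S − K·e^(−rT) = 160 − 140·0.9632 = 160 − 134.8480 = 25.1520
C = P + (C − P) = 4.46 + (25.1520) = 29.6120

$29.61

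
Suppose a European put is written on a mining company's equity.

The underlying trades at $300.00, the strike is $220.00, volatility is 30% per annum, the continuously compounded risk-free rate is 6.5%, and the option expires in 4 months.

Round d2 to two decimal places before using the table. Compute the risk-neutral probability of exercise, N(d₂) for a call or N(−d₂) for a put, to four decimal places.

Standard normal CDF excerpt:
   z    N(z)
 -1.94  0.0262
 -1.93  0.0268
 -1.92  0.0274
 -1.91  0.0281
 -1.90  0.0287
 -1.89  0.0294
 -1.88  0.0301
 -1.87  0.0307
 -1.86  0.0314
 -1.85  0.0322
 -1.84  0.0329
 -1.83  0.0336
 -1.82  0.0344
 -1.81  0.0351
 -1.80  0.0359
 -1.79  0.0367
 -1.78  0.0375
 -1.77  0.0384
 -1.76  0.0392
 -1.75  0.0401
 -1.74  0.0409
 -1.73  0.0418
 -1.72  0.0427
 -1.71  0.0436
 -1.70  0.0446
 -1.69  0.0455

0.0336

σ√T = 0.3·√0.3333 = 0.1732
d₁ = [ln(300/220) + (0.065 + ½·0.3²)·0.3333] / (σ√T) = (0.3102 + 0.0367) / 0.1732 = 2.0024 → 2.00
d₂ = 2.0024 − 0.1732 = 1.8292 → 1.83
Risk-neutral Pr[S_T < K] = N(−d₂) = N(-1.83) = 0.0336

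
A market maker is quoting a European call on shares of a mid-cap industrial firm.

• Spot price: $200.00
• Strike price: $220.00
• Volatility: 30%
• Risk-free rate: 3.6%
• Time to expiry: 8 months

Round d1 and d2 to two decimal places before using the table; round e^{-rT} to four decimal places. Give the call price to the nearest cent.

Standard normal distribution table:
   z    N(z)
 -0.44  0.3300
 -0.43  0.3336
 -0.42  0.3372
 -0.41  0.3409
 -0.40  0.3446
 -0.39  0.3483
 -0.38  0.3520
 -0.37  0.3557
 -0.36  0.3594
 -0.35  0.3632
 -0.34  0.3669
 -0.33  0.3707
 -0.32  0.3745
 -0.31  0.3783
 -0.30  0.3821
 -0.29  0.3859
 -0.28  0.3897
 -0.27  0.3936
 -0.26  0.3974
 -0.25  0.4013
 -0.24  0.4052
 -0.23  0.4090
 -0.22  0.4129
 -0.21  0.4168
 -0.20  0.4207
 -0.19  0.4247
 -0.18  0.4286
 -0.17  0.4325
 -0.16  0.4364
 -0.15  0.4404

$13.28

T = 0.6667;  σ√T = 0.2449
d₁ = [ln(200/220) + (0.036 + 0.3²/2)·0.6667] / 0.2449 = [-0.0953 + 0.0540] / 0.2449 = -0.1686 → -0.17
d₂ = d₁ − σ√T = -0.1686 − 0.2449 = -0.4136 → -0.41
e^(−rT) = e^(−0.036·0.6667) = 0.9763
C = 200·N(-0.17) − 220·0.9763·N(-0.41) = 200·0.4325 − 220·0.9763·0.3409 = 86.5000 − 73.2205 = 13.2795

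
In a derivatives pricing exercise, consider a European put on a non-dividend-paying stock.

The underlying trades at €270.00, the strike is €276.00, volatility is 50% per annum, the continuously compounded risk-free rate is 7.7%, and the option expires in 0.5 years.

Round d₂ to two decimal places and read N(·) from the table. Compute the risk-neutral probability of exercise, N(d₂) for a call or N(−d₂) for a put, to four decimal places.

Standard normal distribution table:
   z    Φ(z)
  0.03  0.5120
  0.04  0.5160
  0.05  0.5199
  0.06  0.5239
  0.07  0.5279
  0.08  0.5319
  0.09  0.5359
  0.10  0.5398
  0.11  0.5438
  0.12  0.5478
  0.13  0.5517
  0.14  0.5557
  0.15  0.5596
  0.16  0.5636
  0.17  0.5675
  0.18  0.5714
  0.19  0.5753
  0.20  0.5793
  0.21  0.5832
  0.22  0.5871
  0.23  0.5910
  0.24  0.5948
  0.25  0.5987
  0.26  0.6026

0.5517

σ√T = 0.5 × 0.7071 = 0.3536
d₁ = [ln(270/276) + (0.077 + 0.5²/2)·0.5] / 0.3536 = [-0.0220 + 0.1010] / 0.3536 = 0.2235 ⇒ 0.22
d₂ = d₁ − σ√T = 0.2235 − 0.3536 = -0.1300 ⇒ -0.13
Pr(exercise) under Q = N(−d₂) = N(0.13) = 0.5517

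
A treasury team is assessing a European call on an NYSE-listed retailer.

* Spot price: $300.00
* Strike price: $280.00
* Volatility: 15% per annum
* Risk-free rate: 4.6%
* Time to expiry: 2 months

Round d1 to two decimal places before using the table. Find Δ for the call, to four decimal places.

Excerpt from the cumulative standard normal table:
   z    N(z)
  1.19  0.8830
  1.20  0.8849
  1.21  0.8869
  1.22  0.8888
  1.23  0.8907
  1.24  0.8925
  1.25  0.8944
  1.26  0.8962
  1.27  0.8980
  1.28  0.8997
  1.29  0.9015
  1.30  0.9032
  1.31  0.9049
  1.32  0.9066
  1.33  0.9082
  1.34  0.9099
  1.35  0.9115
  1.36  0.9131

0.8997

σ√T = 0.15·√0.1667 = 0.0612
d₁ = [ln(300/280) + (0.046 + 0.15²/2)·0.1667] / 0.0612 = [0.0690 + 0.0095] / 0.0612 = 1.2825 ≈ 1.28
N(d₁) = N(1.28) = 0.8997
Δ_call = N(d₁) = 0.8997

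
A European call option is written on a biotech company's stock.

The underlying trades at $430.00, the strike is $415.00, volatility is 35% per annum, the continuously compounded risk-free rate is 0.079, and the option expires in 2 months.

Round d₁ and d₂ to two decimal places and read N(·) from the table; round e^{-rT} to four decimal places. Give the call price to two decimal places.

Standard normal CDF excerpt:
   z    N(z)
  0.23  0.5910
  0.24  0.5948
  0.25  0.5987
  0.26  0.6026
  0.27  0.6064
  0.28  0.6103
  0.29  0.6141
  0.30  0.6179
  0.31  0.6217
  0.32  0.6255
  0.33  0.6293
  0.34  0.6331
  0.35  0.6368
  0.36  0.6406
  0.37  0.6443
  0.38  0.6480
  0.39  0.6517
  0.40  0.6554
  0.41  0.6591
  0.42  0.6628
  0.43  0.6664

$35.05

σ√T = 0.35·√0.1667 = 0.1429
ln(S/K) + (r + σ²/2)T = ln(430/415) + (0.079 + 0.35²/2)·0.1667 = 0.0355 + 0.0234 = 0.0589
d₁ = 0.0589 / 0.1429 = 0.4121 → 0.41
d₂ = d₁ − σ√T = 0.4121 − 0.1429 = 0.2692 → 0.27
e^(−rT) = e^(−0.079·0.1667) = 0.9869
C = 430·N(0.41) − 415·0.9869·N(0.27) = 430·0.6591 − 415·0.9869·0.6064 = 283.4130 − 248.3593 = 35.0537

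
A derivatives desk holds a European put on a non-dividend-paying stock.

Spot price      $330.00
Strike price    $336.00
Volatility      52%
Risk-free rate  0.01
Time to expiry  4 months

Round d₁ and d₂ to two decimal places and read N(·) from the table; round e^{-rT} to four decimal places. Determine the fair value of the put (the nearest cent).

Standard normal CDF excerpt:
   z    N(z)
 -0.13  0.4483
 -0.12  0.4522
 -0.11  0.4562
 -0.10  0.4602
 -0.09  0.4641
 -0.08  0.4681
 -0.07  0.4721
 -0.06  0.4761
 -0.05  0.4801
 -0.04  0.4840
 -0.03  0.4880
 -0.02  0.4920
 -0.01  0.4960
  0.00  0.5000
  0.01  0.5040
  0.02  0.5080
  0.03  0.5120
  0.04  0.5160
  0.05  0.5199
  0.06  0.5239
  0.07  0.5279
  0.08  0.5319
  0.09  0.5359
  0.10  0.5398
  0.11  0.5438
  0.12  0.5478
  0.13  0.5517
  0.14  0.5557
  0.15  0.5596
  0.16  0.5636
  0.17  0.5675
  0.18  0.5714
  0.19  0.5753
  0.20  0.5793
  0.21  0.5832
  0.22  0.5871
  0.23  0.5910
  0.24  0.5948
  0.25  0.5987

$42.14

σ√T = 0.52·√0.3333 = 0.3002
ln(S/K) + (r + σ²/2)T = ln(330/336) + (0.01 + 0.52²/2)·0.3333 = -0.0180 + 0.0484 = 0.0304
d₁ = 0.0304 / 0.3002 = 0.1012 → 0.10
d₂ = d₁ − σ√T = 0.1012 − 0.3002 = -0.1990 → -0.20
exp(−rT) = exp(−0.01·0.3333) = 0.9967
N(−d₂) = N(0.20) = 0.5793;  N(−d₁) = N(-0.10) = 0.4602
P = 336·0.9967·0.5793 − 330·0.4602 = 194.0025 − 151.8660 = 42.1365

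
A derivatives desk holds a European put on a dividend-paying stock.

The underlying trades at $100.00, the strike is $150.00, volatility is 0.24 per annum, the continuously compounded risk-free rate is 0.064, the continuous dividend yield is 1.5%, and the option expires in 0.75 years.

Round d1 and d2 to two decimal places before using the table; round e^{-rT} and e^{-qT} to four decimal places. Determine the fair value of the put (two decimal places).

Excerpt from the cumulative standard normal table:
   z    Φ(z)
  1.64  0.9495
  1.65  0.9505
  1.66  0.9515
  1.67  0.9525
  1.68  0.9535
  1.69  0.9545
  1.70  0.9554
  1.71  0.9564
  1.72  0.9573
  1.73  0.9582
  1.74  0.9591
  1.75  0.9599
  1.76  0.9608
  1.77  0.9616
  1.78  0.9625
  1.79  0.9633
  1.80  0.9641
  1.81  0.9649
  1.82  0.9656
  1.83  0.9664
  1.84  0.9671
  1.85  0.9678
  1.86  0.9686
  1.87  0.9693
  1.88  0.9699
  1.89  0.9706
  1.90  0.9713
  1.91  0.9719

$44.48

σ√T = 0.24 × 0.8660 = 0.2078
ln(S/K) + (r − q + σ²/2)T = ln(100/150) + (0.064 − 0.015 + 0.24²/2)·0.75 = -0.4055 + 0.0584 = -0.3471
d₁ = -0.3471 / 0.2078 = -1.6701 ⇒ -1.67
d₂ = d₁ − σ√T = -1.6701 − 0.2078 = -1.8779 ⇒ -1.88
exp(−qT) = exp(−0.015·0.75) = 0.9888;  exp(−rT) = exp(−0.064·0.75) = 0.9531
N(−d₂) = N(1.88) = 0.9699;  N(−d₁) = N(1.67) = 0.9525
P = 150·0.9531·0.9699 − 100·0.9888·0.9525 = 138.6618 − 94.1832 = 44.4786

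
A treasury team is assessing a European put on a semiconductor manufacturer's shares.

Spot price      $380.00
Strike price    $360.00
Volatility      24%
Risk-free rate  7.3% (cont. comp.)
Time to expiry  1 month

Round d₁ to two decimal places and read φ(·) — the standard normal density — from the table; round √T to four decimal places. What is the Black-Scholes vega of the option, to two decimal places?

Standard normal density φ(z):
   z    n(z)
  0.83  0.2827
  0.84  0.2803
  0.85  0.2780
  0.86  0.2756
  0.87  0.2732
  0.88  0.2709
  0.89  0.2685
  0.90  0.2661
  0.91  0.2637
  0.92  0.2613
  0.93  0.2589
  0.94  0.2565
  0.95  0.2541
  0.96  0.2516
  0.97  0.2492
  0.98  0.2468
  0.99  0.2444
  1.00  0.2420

29.19

T = 0.08333;  σ√T = 0.0693
d₁ = [ln(380/360) + (0.073 + ½·0.24²)·0.08333] / (σ√T) = (0.0541 + 0.0085) / 0.0693 = 0.9028 ≈ 0.90
√T = √0.08333 = 0.2887
φ(d₁) = φ(0.90) = 0.2661
vega = S·φ(d₁)·√T = 380·0.2661·0.2887 = 29.1928
(Vega is the same for a European call and put with the same parameters.)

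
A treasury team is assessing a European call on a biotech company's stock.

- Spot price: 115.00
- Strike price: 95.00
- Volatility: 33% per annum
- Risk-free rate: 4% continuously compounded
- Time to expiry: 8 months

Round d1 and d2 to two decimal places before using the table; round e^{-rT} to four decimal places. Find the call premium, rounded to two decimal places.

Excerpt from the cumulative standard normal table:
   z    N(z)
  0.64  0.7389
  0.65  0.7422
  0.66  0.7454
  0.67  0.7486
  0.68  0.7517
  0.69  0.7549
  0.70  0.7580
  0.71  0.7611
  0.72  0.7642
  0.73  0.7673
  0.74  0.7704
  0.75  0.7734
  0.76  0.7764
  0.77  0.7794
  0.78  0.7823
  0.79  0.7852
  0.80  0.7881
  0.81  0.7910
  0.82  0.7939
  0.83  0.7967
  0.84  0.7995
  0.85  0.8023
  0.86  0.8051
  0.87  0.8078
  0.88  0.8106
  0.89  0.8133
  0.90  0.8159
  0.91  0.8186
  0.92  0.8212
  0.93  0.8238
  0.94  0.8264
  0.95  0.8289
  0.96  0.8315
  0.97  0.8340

σ√T = 0.33·√0.6667 = 0.2694
ln(S/K) + (r + σ²/2)T = ln(115/95) + (0.04 + 0.33²/2)·0.6667 = 0.1911 + 0.0630 = 0.2540
d₁ = 0.2540 / 0.2694 = 0.9428 which rounds to 0.94
d₂ = d₁ − σ√T = 0.9428 − 0.2694 = 0.6733 which rounds to 0.67
e^(−rT) = e^(−0.04·0.6667) = 0.9737
C = 115·N(0.94) − 95·0.9737·N(0.67) = 115·0.8264 − 95·0.9737·0.7486 = 95.0360 − 69.2466 = 25.7894

25.79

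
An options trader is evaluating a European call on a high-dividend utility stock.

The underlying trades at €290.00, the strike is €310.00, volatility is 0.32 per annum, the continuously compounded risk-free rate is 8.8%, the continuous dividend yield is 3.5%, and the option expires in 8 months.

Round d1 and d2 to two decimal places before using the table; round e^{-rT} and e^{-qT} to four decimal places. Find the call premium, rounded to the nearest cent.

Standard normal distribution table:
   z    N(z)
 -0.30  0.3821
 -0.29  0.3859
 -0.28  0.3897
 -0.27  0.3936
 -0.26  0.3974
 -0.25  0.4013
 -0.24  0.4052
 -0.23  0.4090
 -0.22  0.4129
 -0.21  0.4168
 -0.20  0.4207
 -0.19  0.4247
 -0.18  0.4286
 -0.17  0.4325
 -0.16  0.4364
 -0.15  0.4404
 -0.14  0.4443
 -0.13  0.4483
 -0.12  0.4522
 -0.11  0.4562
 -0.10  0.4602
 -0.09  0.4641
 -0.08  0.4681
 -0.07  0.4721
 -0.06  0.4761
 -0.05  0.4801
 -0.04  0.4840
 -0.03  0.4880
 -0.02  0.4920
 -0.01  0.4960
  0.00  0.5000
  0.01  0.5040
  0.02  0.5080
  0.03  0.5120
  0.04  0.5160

σ√T = 0.32·√0.6667 = 0.2613
d₁ = [ln(290/310) + (0.088 − 0.035 + 0.32²/2)·0.6667] / 0.2613 = [-0.0667 + 0.0695] / 0.2613 = 0.0106 which rounds to 0.01
d₂ = d₁ − σ√T = 0.0106 − 0.2613 = -0.2507 which rounds to -0.25
exp(−qT) = exp(−0.035·0.6667) = 0.9769;  exp(−rT) = exp(−0.088·0.6667) = 0.9430
N(d₁) = N(0.01) = 0.5040;  N(d₂) = N(-0.25) = 0.4013
C = 290·0.9769·0.5040 − 310·0.9430·0.4013 = 142.7837 − 117.3120 = 25.4717

€25.47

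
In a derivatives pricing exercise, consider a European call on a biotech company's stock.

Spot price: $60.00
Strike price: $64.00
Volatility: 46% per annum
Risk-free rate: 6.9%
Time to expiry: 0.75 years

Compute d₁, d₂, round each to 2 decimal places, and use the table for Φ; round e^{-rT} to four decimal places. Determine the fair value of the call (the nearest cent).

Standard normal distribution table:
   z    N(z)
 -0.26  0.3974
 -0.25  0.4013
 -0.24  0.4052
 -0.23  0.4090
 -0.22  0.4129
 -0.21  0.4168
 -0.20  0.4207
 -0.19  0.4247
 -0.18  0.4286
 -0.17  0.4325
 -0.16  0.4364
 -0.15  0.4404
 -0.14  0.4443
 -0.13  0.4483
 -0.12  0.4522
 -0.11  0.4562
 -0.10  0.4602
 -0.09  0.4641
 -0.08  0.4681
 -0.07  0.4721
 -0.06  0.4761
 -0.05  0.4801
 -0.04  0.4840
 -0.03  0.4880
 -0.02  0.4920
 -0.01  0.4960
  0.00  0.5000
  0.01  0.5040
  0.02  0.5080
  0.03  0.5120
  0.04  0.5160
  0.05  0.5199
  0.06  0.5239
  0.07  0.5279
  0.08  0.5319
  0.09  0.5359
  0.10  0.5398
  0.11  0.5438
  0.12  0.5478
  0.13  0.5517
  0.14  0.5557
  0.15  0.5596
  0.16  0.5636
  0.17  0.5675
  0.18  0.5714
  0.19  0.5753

σ√T = 0.46·√0.75 = 0.3984
d₁ = [ln(60/64) + (0.069 + 0.46²/2)·0.75] / 0.3984 = [-0.0645 + 0.1311] / 0.3984 = 0.1671 which rounds to 0.17
d₂ = d₁ − σ√T = 0.1671 − 0.3984 = -0.2313 which rounds to -0.23
e^(−rT) = e^(−0.069·0.75) = 0.9496
C = 60·N(0.17) − 64·0.9496·N(-0.23) = 60·0.5675 − 64·0.9496·0.4090 = 34.0500 − 24.8567 = 9.1933

$9.19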